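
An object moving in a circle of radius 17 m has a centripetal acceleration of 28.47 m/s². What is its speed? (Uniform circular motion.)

v = √(a_c × r) = √(28.47 × 17) = 22.0 m/s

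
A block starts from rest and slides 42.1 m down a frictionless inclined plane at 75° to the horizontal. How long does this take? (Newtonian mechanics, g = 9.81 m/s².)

a = g sin(θ) = 9.81 × sin(75°) = 9.4757 m/s²
t = √(2d/a) = √(2 × 42.1 / 9.4757) = 2.98 s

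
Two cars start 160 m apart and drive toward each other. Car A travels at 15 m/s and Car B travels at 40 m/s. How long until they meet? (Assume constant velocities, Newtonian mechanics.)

Combined speed: v_combined = 15 + 40 = 55 m/s
Time to meet: t = d/v_combined = 160/55 = 2.91 s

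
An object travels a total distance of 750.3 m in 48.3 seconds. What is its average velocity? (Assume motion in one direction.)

v_avg = Δd / Δt = 750.3 / 48.3 = 15.53 m/s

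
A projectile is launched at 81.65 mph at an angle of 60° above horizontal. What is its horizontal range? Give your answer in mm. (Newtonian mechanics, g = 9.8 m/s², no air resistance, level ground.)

v₀ = 81.65 mph × 0.44704 = 36.5008 m/s
R = v₀² × sin(2θ) / g = 36.5008² × sin(2 × 60°) / 9.8 = 1332.31 × 0.866025 / 9.8 = 117.736 m
R = 117.736 m / 0.001 = 117700 mm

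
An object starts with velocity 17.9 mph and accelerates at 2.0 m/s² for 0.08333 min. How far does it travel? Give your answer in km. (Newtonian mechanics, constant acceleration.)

v₀ = 17.9 mph × 0.44704 = 8.00202 m/s
t = 0.08333 min × 60.0 = 4.9998 s
d = v₀ × t + ½ × a × t² = 8.00202 × 4.9998 + 0.5 × 2.0 × 4.9998² = 65.0065 m
d = 65.0065 m / 1000.0 = 0.06501 km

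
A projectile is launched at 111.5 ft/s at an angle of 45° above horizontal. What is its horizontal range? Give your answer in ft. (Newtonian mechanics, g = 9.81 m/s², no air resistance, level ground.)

v₀ = 111.5 ft/s × 0.3048 = 33.9852 m/s
R = v₀² × sin(2θ) / g = 33.9852² × sin(2 × 45°) / 9.81 = 1154.99 × 1.0 / 9.81 = 117.736 m
R = 117.736 m / 0.3048 = 386.3 ft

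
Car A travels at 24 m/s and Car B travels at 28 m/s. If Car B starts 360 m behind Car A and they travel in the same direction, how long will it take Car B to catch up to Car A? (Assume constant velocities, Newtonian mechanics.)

Relative speed: v_rel = 28 - 24 = 4 m/s
Time to catch: t = d₀/v_rel = 360/4 = 90.0 s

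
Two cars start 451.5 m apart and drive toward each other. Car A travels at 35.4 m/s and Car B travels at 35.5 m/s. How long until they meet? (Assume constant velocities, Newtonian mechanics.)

Combined speed: v_combined = 35.4 + 35.5 = 70.9 m/s
Time to meet: t = d/v_combined = 451.5/70.9 = 6.37 s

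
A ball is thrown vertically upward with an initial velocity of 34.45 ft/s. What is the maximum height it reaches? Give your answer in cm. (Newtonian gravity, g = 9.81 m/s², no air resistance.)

v₀ = 34.45 ft/s × 0.3048 = 10.5004 m/s
h_max = v₀² / (2g) = 10.5004² / (2 × 9.81) = 110.258 / 19.62 = 5.61967 m
h_max = 5.61967 m / 0.01 = 562.0 cm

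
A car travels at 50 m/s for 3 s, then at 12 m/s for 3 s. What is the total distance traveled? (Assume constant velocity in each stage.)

d₁ = v₁t₁ = 50 × 3 = 150 m
d₂ = v₂t₂ = 12 × 3 = 36 m
d_total = 150 + 36 = 186 m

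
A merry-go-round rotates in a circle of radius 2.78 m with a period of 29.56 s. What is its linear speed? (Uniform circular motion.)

v = 2πr/T = 2π×2.78/29.56 = 0.59 m/s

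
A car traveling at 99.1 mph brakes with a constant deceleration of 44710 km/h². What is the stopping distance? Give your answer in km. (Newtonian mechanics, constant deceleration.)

v₀ = 99.1 mph × 0.44704 = 44.3017 m/s
a = 44710 km/h² × 7.716049382716049e-05 = 3.44985 m/s²
d = v₀² / (2a) = 44.3017² / (2 × 3.44985) = 1962.64 / 6.8997 = 284.453 m
d = 284.453 m / 1000.0 = 0.2845 km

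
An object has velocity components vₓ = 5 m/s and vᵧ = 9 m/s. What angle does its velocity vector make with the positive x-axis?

θ = arctan(vᵧ/vₓ) = arctan(9/5) = 60.95°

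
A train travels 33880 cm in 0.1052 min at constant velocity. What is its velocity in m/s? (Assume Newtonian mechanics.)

d = 33880 cm × 0.01 = 338.8 m
t = 0.1052 min × 60.0 = 6.312 s
v = d / t = 338.8 / 6.312 = 53.68 m/s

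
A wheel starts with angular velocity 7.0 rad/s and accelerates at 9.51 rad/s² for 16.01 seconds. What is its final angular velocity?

ω = ω₀ + αt = 7.0 + 9.51 × 16.01 = 159.26 rad/s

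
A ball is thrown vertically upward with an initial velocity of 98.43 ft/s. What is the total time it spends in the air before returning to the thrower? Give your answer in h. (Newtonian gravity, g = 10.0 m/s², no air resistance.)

v₀ = 98.43 ft/s × 0.3048 = 30.0015 m/s
t_total = 2 × v₀ / g = 2 × 30.0015 / 10.0 = 6.0003 s
t_total = 6.0003 s / 3600.0 = 0.001667 h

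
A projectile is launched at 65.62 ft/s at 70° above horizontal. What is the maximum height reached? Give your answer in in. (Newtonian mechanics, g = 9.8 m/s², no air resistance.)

v₀ = 65.62 ft/s × 0.3048 = 20.001 m/s
H = v₀² × sin²(θ) / (2g) = 20.001² × sin(70°)² / (2 × 9.8) = 400.04 × 0.883022 / 19.6 = 18.0227 m
H = 18.0227 m / 0.0254 = 709.6 in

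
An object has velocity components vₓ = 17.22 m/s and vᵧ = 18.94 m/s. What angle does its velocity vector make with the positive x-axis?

θ = arctan(vᵧ/vₓ) = arctan(18.94/17.22) = 47.72°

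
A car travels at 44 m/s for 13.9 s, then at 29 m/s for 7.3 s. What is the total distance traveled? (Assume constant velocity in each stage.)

d₁ = v₁t₁ = 44 × 13.9 = 611.6 m
d₂ = v₂t₂ = 29 × 7.3 = 211.7 m
d_total = 611.6 + 211.7 = 823.3 m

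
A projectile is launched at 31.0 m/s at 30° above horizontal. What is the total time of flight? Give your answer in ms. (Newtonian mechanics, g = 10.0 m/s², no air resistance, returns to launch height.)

T = 2 × v₀ × sin(θ) / g = 2 × 31.0 × sin(30°) / 10.0 = 2 × 31.0 × 0.5 / 10.0 = 3.1 s
T = 3.1 s / 0.001 = 3100 ms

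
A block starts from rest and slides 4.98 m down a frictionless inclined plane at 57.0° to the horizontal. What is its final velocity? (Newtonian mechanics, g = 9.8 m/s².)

a = g sin(θ) = 9.8 × sin(57.0°) = 8.219 m/s²
v = √(2ad) = √(2 × 8.219 × 4.98) = 9.05 m/s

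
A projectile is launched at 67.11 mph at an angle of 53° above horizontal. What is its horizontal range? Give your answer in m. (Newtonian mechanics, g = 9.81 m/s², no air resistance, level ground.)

v₀ = 67.11 mph × 0.44704 = 30.0009 m/s
R = v₀² × sin(2θ) / g = 30.0009² × sin(2 × 53°) / 9.81 = 900.054 × 0.961262 / 9.81 = 88.19 m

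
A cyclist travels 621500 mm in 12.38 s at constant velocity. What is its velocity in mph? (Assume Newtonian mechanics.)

d = 621500 mm × 0.001 = 621.5 m
v = d / t = 621.5 / 12.38 = 50.2019 m/s
v = 50.2019 m/s / 0.44704 = 112.3 mph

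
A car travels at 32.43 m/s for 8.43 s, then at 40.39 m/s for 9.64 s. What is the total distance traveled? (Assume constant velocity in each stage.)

d₁ = v₁t₁ = 32.43 × 8.43 = 273.3849 m
d₂ = v₂t₂ = 40.39 × 9.64 = 389.3596 m
d_total = 273.3849 + 389.3596 = 662.74 m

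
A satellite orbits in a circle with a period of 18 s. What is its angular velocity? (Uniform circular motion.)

ω = 2π/T = 2π/18 = 0.3491 rad/s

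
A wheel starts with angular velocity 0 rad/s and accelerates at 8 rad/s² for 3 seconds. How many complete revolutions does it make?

θ = ω₀t + ½αt² = 0×3 + ½×8×3² = 36.0 rad
Total revolutions = θ/(2π) = 36.0/(2π) = 5.73
Complete revolutions = ⌊5.73⌋ = 5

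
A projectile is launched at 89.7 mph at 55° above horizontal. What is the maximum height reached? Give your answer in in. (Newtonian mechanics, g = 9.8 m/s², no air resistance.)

v₀ = 89.7 mph × 0.44704 = 40.0995 m/s
H = v₀² × sin²(θ) / (2g) = 40.0995² × sin(55°)² / (2 × 9.8) = 1607.97 × 0.67101 / 19.6 = 55.0492 m
H = 55.0492 m / 0.0254 = 2167 in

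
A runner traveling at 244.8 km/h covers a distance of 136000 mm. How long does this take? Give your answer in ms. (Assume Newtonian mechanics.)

d = 136000 mm × 0.001 = 136.0 m
v = 244.8 km/h × 0.2777777777777778 = 68.0 m/s
t = d / v = 136.0 / 68.0 = 2.0 s
t = 2.0 s / 0.001 = 2000 ms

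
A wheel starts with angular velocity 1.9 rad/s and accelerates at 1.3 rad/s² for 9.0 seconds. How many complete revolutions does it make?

θ = ω₀t + ½αt² = 1.9×9.0 + ½×1.3×9.0² = 69.75 rad
Total revolutions = θ/(2π) = 69.75/(2π) = 11.1
Complete revolutions = ⌊11.1⌋ = 11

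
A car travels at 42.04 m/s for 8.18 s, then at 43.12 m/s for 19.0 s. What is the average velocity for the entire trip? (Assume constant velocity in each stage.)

d₁ = v₁t₁ = 42.04 × 8.18 = 343.8872 m
d₂ = v₂t₂ = 43.12 × 19.0 = 819.28 m
d_total = 1163.1672 m, t_total = 27.18 s
v_avg = d_total/t_total = 1163.1672/27.18 = 42.79 m/s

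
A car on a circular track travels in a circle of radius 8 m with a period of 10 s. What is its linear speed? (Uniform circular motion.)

v = 2πr/T = 2π×8/10 = 5.03 m/s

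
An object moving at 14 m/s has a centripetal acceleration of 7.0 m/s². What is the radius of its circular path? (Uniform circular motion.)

r = v²/a_c = 14²/7.0 = 28.0 m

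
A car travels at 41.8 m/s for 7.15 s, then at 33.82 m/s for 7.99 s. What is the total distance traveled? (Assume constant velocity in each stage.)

d₁ = v₁t₁ = 41.8 × 7.15 = 298.87 m
d₂ = v₂t₂ = 33.82 × 7.99 = 270.2218 m
d_total = 298.87 + 270.2218 = 569.09 m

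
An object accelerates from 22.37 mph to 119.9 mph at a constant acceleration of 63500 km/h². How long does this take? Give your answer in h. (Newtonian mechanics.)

v₀ = 22.37 mph × 0.44704 = 10.0003 m/s
v = 119.9 mph × 0.44704 = 53.6001 m/s
a = 63500 km/h² × 7.716049382716049e-05 = 4.89969 m/s²
t = (v - v₀) / a = (53.6001 - 10.0003) / 4.89969 = 8.89848 s
t = 8.89848 s / 3600.0 = 0.002472 h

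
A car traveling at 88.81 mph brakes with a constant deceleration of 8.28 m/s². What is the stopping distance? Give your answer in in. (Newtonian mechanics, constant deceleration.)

v₀ = 88.81 mph × 0.44704 = 39.7016 m/s
d = v₀² / (2a) = 39.7016² / (2 × 8.28) = 1576.22 / 16.56 = 95.1824 m
d = 95.1824 m / 0.0254 = 3747 in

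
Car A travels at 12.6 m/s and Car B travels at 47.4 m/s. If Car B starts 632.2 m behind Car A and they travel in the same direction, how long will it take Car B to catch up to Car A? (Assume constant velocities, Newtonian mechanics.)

Relative speed: v_rel = 47.4 - 12.6 = 34.8 m/s
Time to catch: t = d₀/v_rel = 632.2/34.8 = 18.17 s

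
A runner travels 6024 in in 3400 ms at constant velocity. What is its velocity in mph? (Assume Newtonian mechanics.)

d = 6024 in × 0.0254 = 153.01 m
t = 3400 ms × 0.001 = 3.4 s
v = d / t = 153.01 / 3.4 = 45.0029 m/s
v = 45.0029 m/s / 0.44704 = 100.7 mph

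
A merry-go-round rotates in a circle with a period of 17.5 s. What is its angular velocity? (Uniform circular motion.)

ω = 2π/T = 2π/17.5 = 0.359 rad/s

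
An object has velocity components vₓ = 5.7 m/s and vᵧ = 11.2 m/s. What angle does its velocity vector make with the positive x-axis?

θ = arctan(vᵧ/vₓ) = arctan(11.2/5.7) = 63.03°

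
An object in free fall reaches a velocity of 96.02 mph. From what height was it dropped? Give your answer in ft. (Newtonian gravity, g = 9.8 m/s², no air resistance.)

v = 96.02 mph × 0.44704 = 42.9248 m/s
h = v² / (2g) = 42.9248² / (2 × 9.8) = 94.0071 m
h = 94.0071 m / 0.3048 = 308.4 ft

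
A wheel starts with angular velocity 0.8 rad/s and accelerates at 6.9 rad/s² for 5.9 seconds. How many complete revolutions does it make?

θ = ω₀t + ½αt² = 0.8×5.9 + ½×6.9×5.9² = 124.8145 rad
Total revolutions = θ/(2π) = 124.8145/(2π) = 19.86
Complete revolutions = ⌊19.86⌋ = 19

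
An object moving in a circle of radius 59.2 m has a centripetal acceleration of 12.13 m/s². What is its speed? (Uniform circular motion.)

v = √(a_c × r) = √(12.13 × 59.2) = 26.8 m/s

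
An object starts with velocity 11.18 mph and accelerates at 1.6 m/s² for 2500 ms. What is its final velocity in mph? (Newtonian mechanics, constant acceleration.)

v₀ = 11.18 mph × 0.44704 = 4.99791 m/s
t = 2500 ms × 0.001 = 2.5 s
v = v₀ + a × t = 4.99791 + 1.6 × 2.5 = 8.99791 m/s
v = 8.99791 m/s / 0.44704 = 20.13 mph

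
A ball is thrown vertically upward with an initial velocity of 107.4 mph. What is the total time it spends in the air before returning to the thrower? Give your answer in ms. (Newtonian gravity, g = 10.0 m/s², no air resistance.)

v₀ = 107.4 mph × 0.44704 = 48.0121 m/s
t_total = 2 × v₀ / g = 2 × 48.0121 / 10.0 = 9.60242 s
t_total = 9.60242 s / 0.001 = 9602 ms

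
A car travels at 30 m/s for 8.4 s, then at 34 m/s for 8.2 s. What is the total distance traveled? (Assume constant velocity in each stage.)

d₁ = v₁t₁ = 30 × 8.4 = 252.0 m
d₂ = v₂t₂ = 34 × 8.2 = 278.8 m
d_total = 252.0 + 278.8 = 530.8 m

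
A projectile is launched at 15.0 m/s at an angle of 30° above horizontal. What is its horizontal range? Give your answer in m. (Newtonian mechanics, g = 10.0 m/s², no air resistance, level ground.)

R = v₀² × sin(2θ) / g = 15.0² × sin(2 × 30°) / 10.0 = 225.0 × 0.866025 / 10.0 = 19.49 m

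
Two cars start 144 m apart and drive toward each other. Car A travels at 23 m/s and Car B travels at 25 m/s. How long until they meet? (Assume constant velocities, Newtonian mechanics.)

Combined speed: v_combined = 23 + 25 = 48 m/s
Time to meet: t = d/v_combined = 144/48 = 3.0 s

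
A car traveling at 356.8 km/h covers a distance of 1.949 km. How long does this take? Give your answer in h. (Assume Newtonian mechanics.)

d = 1.949 km × 1000.0 = 1949.0 m
v = 356.8 km/h × 0.2777777777777778 = 99.1111 m/s
t = d / v = 1949.0 / 99.1111 = 19.6648 s
t = 19.6648 s / 3600.0 = 0.005462 h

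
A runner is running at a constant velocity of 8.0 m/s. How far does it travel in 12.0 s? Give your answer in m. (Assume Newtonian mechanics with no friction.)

d = v × t = 8.0 × 12.0 = 96.0 m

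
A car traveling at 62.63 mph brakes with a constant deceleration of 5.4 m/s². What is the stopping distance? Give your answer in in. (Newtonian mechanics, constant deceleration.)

v₀ = 62.63 mph × 0.44704 = 27.9981 m/s
d = v₀² / (2a) = 27.9981² / (2 × 5.4) = 783.894 / 10.8 = 72.5828 m
d = 72.5828 m / 0.0254 = 2858 in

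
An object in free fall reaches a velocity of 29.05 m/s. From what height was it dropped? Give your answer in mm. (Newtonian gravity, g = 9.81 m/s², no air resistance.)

h = v² / (2g) = 29.05² / (2 × 9.81) = 43.0124 m
h = 43.0124 m / 0.001 = 43010 mm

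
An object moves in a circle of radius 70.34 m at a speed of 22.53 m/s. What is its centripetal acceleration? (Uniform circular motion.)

a_c = v²/r = 22.53²/70.34 = 507.6009/70.34 = 7.22 m/s²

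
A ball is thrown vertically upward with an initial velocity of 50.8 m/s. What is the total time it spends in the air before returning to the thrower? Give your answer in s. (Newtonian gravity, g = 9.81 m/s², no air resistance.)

t_total = 2 × v₀ / g = 2 × 50.8 / 9.81 = 10.36 s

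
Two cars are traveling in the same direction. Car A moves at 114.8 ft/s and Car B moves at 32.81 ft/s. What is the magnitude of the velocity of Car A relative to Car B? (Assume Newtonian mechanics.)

v_rel = |v_A - v_B| = |114.8 - 32.81| = 81.99 ft/s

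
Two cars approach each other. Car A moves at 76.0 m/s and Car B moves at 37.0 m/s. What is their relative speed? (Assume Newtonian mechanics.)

v_rel = v_A + v_B = 76.0 + 37.0 = 113.0 m/s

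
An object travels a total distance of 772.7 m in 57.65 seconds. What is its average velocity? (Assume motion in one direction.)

v_avg = Δd / Δt = 772.7 / 57.65 = 13.4 m/s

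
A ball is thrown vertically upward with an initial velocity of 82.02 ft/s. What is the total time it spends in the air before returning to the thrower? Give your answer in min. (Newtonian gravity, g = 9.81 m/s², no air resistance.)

v₀ = 82.02 ft/s × 0.3048 = 24.9997 m/s
t_total = 2 × v₀ / g = 2 × 24.9997 / 9.81 = 5.09678 s
t_total = 5.09678 s / 60.0 = 0.08495 min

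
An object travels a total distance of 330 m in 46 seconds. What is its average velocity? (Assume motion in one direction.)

v_avg = Δd / Δt = 330 / 46 = 7.17 m/s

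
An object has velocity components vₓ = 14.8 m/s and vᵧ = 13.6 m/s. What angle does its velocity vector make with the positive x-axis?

θ = arctan(vᵧ/vₓ) = arctan(13.6/14.8) = 42.58°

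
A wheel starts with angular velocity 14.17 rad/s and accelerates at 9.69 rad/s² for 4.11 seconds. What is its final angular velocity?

ω = ω₀ + αt = 14.17 + 9.69 × 4.11 = 54.0 rad/s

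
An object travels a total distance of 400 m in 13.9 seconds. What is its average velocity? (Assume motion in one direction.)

v_avg = Δd / Δt = 400 / 13.9 = 28.78 m/s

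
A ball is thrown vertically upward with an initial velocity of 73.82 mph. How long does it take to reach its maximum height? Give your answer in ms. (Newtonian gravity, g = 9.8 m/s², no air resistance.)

v₀ = 73.82 mph × 0.44704 = 33.0005 m/s
t_up = v₀ / g = 33.0005 / 9.8 = 3.3674 s
t_up = 3.3674 s / 0.001 = 3367 ms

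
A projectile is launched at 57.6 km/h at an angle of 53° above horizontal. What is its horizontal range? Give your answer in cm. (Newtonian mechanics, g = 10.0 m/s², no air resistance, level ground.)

v₀ = 57.6 km/h × 0.2777777777777778 = 16.0 m/s
R = v₀² × sin(2θ) / g = 16.0² × sin(2 × 53°) / 10.0 = 256.0 × 0.961262 / 10.0 = 24.6083 m
R = 24.6083 m / 0.01 = 2461 cm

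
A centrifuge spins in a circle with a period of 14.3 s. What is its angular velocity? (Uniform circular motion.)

ω = 2π/T = 2π/14.3 = 0.4394 rad/s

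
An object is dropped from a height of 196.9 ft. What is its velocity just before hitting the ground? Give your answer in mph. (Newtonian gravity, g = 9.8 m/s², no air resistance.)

h = 196.9 ft × 0.3048 = 60.0151 m
v = √(2gh) = √(2 × 9.8 × 60.0151) = 34.2972 m/s
v = 34.2972 m/s / 0.44704 = 76.72 mph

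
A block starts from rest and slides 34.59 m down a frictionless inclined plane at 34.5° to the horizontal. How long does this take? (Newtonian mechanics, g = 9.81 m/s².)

a = g sin(θ) = 9.81 × sin(34.5°) = 5.5564 m/s²
t = √(2d/a) = √(2 × 34.59 / 5.5564) = 3.53 s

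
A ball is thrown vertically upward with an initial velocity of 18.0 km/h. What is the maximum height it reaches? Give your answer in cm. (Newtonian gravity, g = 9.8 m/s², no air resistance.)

v₀ = 18.0 km/h × 0.2777777777777778 = 5.0 m/s
h_max = v₀² / (2g) = 5.0² / (2 × 9.8) = 25.0 / 19.6 = 1.27551 m
h_max = 1.27551 m / 0.01 = 127.6 cm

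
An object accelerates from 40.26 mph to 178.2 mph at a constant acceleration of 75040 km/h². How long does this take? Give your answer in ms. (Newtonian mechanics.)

v₀ = 40.26 mph × 0.44704 = 17.9978 m/s
v = 178.2 mph × 0.44704 = 79.6625 m/s
a = 75040 km/h² × 7.716049382716049e-05 = 5.79012 m/s²
t = (v - v₀) / a = (79.6625 - 17.9978) / 5.79012 = 10.65 s
t = 10.65 s / 0.001 = 10650 ms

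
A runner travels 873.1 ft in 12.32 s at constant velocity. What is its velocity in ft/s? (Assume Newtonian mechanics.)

d = 873.1 ft × 0.3048 = 266.121 m
v = d / t = 266.121 / 12.32 = 21.6007 m/s
v = 21.6007 m/s / 0.3048 = 70.87 ft/s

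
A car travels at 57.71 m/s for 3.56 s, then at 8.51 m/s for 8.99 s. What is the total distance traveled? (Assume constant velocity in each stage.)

d₁ = v₁t₁ = 57.71 × 3.56 = 205.4476 m
d₂ = v₂t₂ = 8.51 × 8.99 = 76.5049 m
d_total = 205.4476 + 76.5049 = 281.95 m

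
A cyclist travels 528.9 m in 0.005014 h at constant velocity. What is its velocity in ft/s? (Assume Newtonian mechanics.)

t = 0.005014 h × 3600.0 = 18.0504 s
v = d / t = 528.9 / 18.0504 = 29.3013 m/s
v = 29.3013 m/s / 0.3048 = 96.13 ft/s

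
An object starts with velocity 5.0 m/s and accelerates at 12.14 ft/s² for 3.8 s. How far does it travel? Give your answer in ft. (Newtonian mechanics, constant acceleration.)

a = 12.14 ft/s² × 0.3048 = 3.70027 m/s²
d = v₀ × t + ½ × a × t² = 5.0 × 3.8 + 0.5 × 3.70027 × 3.8² = 45.7159 m
d = 45.7159 m / 0.3048 = 150.0 ft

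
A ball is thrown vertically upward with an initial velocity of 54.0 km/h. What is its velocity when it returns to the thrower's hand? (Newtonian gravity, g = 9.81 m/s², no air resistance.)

By conservation of energy (no air resistance), the ball returns to the throw height with the same speed as launch, but directed downward.
|v_ground| = v₀ = 54.0 km/h
v_ground = 54.0 km/h (downward)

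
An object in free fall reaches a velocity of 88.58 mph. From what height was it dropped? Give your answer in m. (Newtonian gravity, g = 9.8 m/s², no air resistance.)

v = 88.58 mph × 0.44704 = 39.5988 m/s
h = v² / (2g) = 39.5988² / (2 × 9.8) = 80.0 m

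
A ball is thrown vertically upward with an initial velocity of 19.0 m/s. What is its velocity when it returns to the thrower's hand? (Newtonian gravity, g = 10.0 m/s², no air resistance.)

By conservation of energy (no air resistance), the ball returns to the throw height with the same speed as launch, but directed downward.
|v_ground| = v₀ = 19.0 m/s
v_ground = 19.0 m/s (downward)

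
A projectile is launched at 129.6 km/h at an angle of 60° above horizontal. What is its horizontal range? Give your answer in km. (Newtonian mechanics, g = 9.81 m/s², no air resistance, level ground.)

v₀ = 129.6 km/h × 0.2777777777777778 = 36.0 m/s
R = v₀² × sin(2θ) / g = 36.0² × sin(2 × 60°) / 9.81 = 1296.0 × 0.866025 / 9.81 = 114.411 m
R = 114.411 m / 1000.0 = 0.1144 km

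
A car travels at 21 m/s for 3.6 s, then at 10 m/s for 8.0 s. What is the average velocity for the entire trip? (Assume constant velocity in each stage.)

d₁ = v₁t₁ = 21 × 3.6 = 75.6 m
d₂ = v₂t₂ = 10 × 8.0 = 80.0 m
d_total = 155.6 m, t_total = 11.6 s
v_avg = d_total/t_total = 155.6/11.6 = 13.41 m/s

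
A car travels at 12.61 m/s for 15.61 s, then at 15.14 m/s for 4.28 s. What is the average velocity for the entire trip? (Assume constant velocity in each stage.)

d₁ = v₁t₁ = 12.61 × 15.61 = 196.8421 m
d₂ = v₂t₂ = 15.14 × 4.28 = 64.7992 m
d_total = 261.6413 m, t_total = 19.89 s
v_avg = d_total/t_total = 261.6413/19.89 = 13.15 m/s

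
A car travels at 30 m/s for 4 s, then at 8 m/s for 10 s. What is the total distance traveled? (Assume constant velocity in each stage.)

d₁ = v₁t₁ = 30 × 4 = 120 m
d₂ = v₂t₂ = 8 × 10 = 80 m
d_total = 120 + 80 = 200 m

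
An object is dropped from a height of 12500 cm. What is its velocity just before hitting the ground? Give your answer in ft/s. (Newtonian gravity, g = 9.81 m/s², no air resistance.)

h = 12500 cm × 0.01 = 125.0 m
v = √(2gh) = √(2 × 9.81 × 125.0) = 49.5227 m/s
v = 49.5227 m/s / 0.3048 = 162.5 ft/s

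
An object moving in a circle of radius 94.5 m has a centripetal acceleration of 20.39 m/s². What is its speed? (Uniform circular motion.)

v = √(a_c × r) = √(20.39 × 94.5) = 43.9 m/s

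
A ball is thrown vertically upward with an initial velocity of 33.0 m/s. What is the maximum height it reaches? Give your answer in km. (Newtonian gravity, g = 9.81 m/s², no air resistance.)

h_max = v₀² / (2g) = 33.0² / (2 × 9.81) = 1089.0 / 19.62 = 55.5046 m
h_max = 55.5046 m / 1000.0 = 0.0555 km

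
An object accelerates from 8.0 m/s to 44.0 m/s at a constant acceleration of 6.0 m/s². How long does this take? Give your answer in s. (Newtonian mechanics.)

t = (v - v₀) / a = (44.0 - 8.0) / 6.0 = 6.0 s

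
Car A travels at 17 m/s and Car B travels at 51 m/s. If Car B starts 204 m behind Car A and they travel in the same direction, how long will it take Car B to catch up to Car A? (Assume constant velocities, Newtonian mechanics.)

Relative speed: v_rel = 51 - 17 = 34 m/s
Time to catch: t = d₀/v_rel = 204/34 = 6.0 s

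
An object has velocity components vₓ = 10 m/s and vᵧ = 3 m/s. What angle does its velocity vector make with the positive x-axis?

θ = arctan(vᵧ/vₓ) = arctan(3/10) = 16.7°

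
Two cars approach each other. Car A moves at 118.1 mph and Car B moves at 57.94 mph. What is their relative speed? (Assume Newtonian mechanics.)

v_rel = v_A + v_B = 118.1 + 57.94 = 176.04 mph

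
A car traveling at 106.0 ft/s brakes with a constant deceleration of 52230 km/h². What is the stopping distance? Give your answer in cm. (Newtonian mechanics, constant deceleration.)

v₀ = 106.0 ft/s × 0.3048 = 32.3088 m/s
a = 52230 km/h² × 7.716049382716049e-05 = 4.03009 m/s²
d = v₀² / (2a) = 32.3088² / (2 × 4.03009) = 1043.86 / 8.06018 = 129.508 m
d = 129.508 m / 0.01 = 12950 cm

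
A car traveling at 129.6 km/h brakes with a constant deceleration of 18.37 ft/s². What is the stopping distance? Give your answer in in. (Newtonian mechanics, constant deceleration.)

v₀ = 129.6 km/h × 0.2777777777777778 = 36.0 m/s
a = 18.37 ft/s² × 0.3048 = 5.59918 m/s²
d = v₀² / (2a) = 36.0² / (2 × 5.59918) = 1296.0 / 11.1984 = 115.731 m
d = 115.731 m / 0.0254 = 4556 in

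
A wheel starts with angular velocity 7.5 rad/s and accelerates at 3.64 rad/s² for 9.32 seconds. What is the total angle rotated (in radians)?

θ = ω₀t + ½αt² = 7.5×9.32 + ½×3.64×9.32² = 227.99 rad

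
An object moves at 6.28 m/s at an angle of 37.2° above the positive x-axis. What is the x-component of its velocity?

vₓ = v cos(θ) = 6.28 × cos(37.2°) = 5.0 m/s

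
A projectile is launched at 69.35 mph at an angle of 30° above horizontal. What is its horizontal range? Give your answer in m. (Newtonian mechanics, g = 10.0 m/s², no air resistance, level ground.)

v₀ = 69.35 mph × 0.44704 = 31.0022 m/s
R = v₀² × sin(2θ) / g = 31.0022² × sin(2 × 30°) / 10.0 = 961.136 × 0.866025 / 10.0 = 83.24 m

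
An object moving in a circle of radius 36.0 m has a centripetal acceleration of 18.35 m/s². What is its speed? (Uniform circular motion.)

v = √(a_c × r) = √(18.35 × 36.0) = 25.7 m/s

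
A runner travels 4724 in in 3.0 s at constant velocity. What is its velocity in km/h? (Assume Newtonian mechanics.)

d = 4724 in × 0.0254 = 119.99 m
v = d / t = 119.99 / 3.0 = 39.9967 m/s
v = 39.9967 m/s / 0.2777777777777778 = 144.0 km/h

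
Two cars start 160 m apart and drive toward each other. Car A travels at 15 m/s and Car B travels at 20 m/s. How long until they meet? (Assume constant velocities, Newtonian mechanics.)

Combined speed: v_combined = 15 + 20 = 35 m/s
Time to meet: t = d/v_combined = 160/35 = 4.57 s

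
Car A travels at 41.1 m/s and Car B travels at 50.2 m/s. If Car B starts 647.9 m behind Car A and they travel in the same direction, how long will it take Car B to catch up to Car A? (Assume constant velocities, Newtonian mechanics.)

Relative speed: v_rel = 50.2 - 41.1 = 9.1 m/s
Time to catch: t = d₀/v_rel = 647.9/9.1 = 71.2 s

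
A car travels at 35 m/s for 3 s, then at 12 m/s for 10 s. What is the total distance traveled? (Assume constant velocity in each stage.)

d₁ = v₁t₁ = 35 × 3 = 105 m
d₂ = v₂t₂ = 12 × 10 = 120 m
d_total = 105 + 120 = 225 m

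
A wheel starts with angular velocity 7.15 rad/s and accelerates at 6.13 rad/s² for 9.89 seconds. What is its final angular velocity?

ω = ω₀ + αt = 7.15 + 6.13 × 9.89 = 67.78 rad/s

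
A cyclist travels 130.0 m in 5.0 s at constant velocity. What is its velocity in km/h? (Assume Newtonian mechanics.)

v = d / t = 130.0 / 5.0 = 26.0 m/s
v = 26.0 m/s / 0.2777777777777778 = 93.6 km/h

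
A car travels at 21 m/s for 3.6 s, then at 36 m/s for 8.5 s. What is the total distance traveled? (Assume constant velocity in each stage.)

d₁ = v₁t₁ = 21 × 3.6 = 75.6 m
d₂ = v₂t₂ = 36 × 8.5 = 306.0 m
d_total = 75.6 + 306.0 = 381.6 m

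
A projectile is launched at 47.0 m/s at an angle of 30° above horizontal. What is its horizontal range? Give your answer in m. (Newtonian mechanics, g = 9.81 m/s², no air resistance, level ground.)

R = v₀² × sin(2θ) / g = 47.0² × sin(2 × 30°) / 9.81 = 2209.0 × 0.866025 / 9.81 = 195.0 m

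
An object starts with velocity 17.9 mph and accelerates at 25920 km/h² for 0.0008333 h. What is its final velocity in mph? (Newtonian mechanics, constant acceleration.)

v₀ = 17.9 mph × 0.44704 = 8.00202 m/s
a = 25920 km/h² × 7.716049382716049e-05 = 2.0 m/s²
t = 0.0008333 h × 3600.0 = 2.99988 s
v = v₀ + a × t = 8.00202 + 2.0 × 2.99988 = 14.0018 m/s
v = 14.0018 m/s / 0.44704 = 31.32 mph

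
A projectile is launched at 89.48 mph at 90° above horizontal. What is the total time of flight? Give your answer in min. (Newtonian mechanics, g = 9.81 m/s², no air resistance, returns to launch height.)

v₀ = 89.48 mph × 0.44704 = 40.0011 m/s
T = 2 × v₀ × sin(θ) / g = 2 × 40.0011 × sin(90°) / 9.81 = 2 × 40.0011 × 1.0 / 9.81 = 8.15517 s
T = 8.15517 s / 60.0 = 0.1359 min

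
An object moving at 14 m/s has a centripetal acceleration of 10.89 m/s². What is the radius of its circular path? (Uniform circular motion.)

r = v²/a_c = 14²/10.89 = 18.0 m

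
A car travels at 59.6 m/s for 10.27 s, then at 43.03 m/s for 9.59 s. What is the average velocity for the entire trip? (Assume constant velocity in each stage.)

d₁ = v₁t₁ = 59.6 × 10.27 = 612.092 m
d₂ = v₂t₂ = 43.03 × 9.59 = 412.6577 m
d_total = 1024.7497 m, t_total = 19.86 s
v_avg = d_total/t_total = 1024.7497/19.86 = 51.6 m/s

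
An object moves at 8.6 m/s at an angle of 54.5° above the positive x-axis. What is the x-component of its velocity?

vₓ = v cos(θ) = 8.6 × cos(54.5°) = 4.99 m/s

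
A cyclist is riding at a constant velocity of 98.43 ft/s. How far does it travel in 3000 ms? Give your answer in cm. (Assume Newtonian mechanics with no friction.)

v = 98.43 ft/s × 0.3048 = 30.0015 m/s
t = 3000 ms × 0.001 = 3.0 s
d = v × t = 30.0015 × 3.0 = 90.0045 m
d = 90.0045 m / 0.01 = 9000 cm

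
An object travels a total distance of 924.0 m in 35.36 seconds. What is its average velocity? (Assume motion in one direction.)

v_avg = Δd / Δt = 924.0 / 35.36 = 26.13 m/s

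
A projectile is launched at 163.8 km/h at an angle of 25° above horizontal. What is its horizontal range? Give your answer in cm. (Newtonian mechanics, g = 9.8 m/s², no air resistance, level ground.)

v₀ = 163.8 km/h × 0.2777777777777778 = 45.5 m/s
R = v₀² × sin(2θ) / g = 45.5² × sin(2 × 25°) / 9.8 = 2070.25 × 0.766044 / 9.8 = 161.827 m
R = 161.827 m / 0.01 = 16180 cm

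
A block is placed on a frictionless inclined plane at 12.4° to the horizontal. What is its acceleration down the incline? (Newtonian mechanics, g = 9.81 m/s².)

a = g sin(θ) = 9.81 × sin(12.4°) = 9.81 × 0.2147 = 2.11 m/s²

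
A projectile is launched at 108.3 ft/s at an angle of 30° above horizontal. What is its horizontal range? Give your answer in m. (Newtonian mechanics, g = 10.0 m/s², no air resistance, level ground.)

v₀ = 108.3 ft/s × 0.3048 = 33.0098 m/s
R = v₀² × sin(2θ) / g = 33.0098² × sin(2 × 30°) / 10.0 = 1089.65 × 0.866025 / 10.0 = 94.37 m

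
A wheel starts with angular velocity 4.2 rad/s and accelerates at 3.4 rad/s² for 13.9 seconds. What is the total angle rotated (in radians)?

θ = ω₀t + ½αt² = 4.2×13.9 + ½×3.4×13.9² = 386.84 rad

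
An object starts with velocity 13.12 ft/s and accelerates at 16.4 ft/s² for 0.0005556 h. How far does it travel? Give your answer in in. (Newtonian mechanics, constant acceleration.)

v₀ = 13.12 ft/s × 0.3048 = 3.99898 m/s
a = 16.4 ft/s² × 0.3048 = 4.99872 m/s²
t = 0.0005556 h × 3600.0 = 2.00016 s
d = v₀ × t + ½ × a × t² = 3.99898 × 2.00016 + 0.5 × 4.99872 × 2.00016² = 17.9976 m
d = 17.9976 m / 0.0254 = 708.6 in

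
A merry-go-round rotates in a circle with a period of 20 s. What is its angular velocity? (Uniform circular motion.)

ω = 2π/T = 2π/20 = 0.3142 rad/s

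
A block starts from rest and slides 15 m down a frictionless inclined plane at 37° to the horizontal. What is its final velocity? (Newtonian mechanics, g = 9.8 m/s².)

a = g sin(θ) = 9.8 × sin(37°) = 5.8978 m/s²
v = √(2ad) = √(2 × 5.8978 × 15) = 13.3 m/s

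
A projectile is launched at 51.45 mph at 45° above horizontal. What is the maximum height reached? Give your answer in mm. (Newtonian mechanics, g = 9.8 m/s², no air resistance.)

v₀ = 51.45 mph × 0.44704 = 23.0002 m/s
H = v₀² × sin²(θ) / (2g) = 23.0002² × sin(45°)² / (2 × 9.8) = 529.009 × 0.5 / 19.6 = 13.4951 m
H = 13.4951 m / 0.001 = 13500 mm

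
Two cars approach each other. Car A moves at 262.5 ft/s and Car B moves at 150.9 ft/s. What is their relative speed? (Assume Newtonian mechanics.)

v_rel = v_A + v_B = 262.5 + 150.9 = 413.4 ft/s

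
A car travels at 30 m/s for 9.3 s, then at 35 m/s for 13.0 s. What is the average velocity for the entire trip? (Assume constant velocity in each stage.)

d₁ = v₁t₁ = 30 × 9.3 = 279.0 m
d₂ = v₂t₂ = 35 × 13.0 = 455.0 m
d_total = 734.0 m, t_total = 22.3 s
v_avg = d_total/t_total = 734.0/22.3 = 32.91 m/s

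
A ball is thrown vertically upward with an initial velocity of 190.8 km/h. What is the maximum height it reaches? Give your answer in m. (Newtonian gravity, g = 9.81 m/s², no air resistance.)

v₀ = 190.8 km/h × 0.2777777777777778 = 53.0 m/s
h_max = v₀² / (2g) = 53.0² / (2 × 9.81) = 2809.0 / 19.62 = 143.2 m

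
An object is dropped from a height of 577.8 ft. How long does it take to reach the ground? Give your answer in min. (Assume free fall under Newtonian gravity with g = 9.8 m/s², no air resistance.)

h = 577.8 ft × 0.3048 = 176.113 m
t = √(2h/g) = √(2 × 176.113 / 9.8) = 5.99512 s
t = 5.99512 s / 60.0 = 0.09992 min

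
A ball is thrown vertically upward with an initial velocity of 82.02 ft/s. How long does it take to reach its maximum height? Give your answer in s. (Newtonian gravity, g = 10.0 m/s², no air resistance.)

v₀ = 82.02 ft/s × 0.3048 = 24.9997 m/s
t_up = v₀ / g = 24.9997 / 10.0 = 2.5 s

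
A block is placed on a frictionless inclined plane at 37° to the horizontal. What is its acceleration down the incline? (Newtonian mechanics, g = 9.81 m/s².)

a = g sin(θ) = 9.81 × sin(37°) = 9.81 × 0.6018 = 5.9 m/s²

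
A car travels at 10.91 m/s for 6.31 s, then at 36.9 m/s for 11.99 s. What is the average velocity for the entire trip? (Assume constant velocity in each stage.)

d₁ = v₁t₁ = 10.91 × 6.31 = 68.8421 m
d₂ = v₂t₂ = 36.9 × 11.99 = 442.431 m
d_total = 511.2731 m, t_total = 18.3 s
v_avg = d_total/t_total = 511.2731/18.3 = 27.94 m/s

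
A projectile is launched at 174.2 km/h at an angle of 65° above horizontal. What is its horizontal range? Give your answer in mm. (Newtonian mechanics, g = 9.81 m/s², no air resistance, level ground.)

v₀ = 174.2 km/h × 0.2777777777777778 = 48.3889 m/s
R = v₀² × sin(2θ) / g = 48.3889² × sin(2 × 65°) / 9.81 = 2341.49 × 0.766044 / 9.81 = 182.842 m
R = 182.842 m / 0.001 = 182800 mm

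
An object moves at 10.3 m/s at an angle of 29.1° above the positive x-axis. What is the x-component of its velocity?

vₓ = v cos(θ) = 10.3 × cos(29.1°) = 9.0 m/s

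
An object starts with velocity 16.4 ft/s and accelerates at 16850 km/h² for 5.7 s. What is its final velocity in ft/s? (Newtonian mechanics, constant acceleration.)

v₀ = 16.4 ft/s × 0.3048 = 4.99872 m/s
a = 16850 km/h² × 7.716049382716049e-05 = 1.30015 m/s²
v = v₀ + a × t = 4.99872 + 1.30015 × 5.7 = 12.4096 m/s
v = 12.4096 m/s / 0.3048 = 40.71 ft/s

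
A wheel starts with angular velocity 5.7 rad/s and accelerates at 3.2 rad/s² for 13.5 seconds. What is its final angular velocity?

ω = ω₀ + αt = 5.7 + 3.2 × 13.5 = 48.9 rad/s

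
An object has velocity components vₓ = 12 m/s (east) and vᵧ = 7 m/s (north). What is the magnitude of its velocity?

|v| = √(vₓ² + vᵧ²) = √(12² + 7²) = √(193) = 13.89 m/s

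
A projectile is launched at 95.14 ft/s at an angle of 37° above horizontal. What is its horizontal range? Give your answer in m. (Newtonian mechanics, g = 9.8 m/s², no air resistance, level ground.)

v₀ = 95.14 ft/s × 0.3048 = 28.9987 m/s
R = v₀² × sin(2θ) / g = 28.9987² × sin(2 × 37°) / 9.8 = 840.925 × 0.961262 / 9.8 = 82.48 m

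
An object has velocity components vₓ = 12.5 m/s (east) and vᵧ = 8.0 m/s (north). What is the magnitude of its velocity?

|v| = √(vₓ² + vᵧ²) = √(12.5² + 8.0²) = √(220.25) = 14.84 m/s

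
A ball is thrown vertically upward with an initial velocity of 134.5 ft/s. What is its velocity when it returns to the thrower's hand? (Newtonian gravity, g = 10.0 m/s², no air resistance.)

By conservation of energy (no air resistance), the ball returns to the throw height with the same speed as launch, but directed downward.
|v_ground| = v₀ = 134.5 ft/s
v_ground = 134.5 ft/s (downward)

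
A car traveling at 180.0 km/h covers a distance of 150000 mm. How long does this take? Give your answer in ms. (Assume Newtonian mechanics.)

d = 150000 mm × 0.001 = 150.0 m
v = 180.0 km/h × 0.2777777777777778 = 50.0 m/s
t = d / v = 150.0 / 50.0 = 3.0 s
t = 3.0 s / 0.001 = 3000 ms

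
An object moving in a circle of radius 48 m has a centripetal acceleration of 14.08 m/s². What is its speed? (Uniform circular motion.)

v = √(a_c × r) = √(14.08 × 48) = 26.0 m/s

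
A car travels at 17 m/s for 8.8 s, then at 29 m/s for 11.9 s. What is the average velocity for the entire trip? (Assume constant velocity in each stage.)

d₁ = v₁t₁ = 17 × 8.8 = 149.6 m
d₂ = v₂t₂ = 29 × 11.9 = 345.1 m
d_total = 494.7 m, t_total = 20.7 s
v_avg = d_total/t_total = 494.7/20.7 = 23.9 m/s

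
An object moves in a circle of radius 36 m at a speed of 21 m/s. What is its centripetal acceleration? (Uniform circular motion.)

a_c = v²/r = 21²/36 = 441/36 = 12.25 m/s²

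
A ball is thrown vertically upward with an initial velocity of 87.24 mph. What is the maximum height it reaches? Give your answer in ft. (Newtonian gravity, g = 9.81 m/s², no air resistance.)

v₀ = 87.24 mph × 0.44704 = 38.9998 m/s
h_max = v₀² / (2g) = 38.9998² / (2 × 9.81) = 1520.98 / 19.62 = 77.5219 m
h_max = 77.5219 m / 0.3048 = 254.3 ft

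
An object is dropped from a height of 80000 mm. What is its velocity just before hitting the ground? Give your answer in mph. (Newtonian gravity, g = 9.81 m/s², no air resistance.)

h = 80000 mm × 0.001 = 80.0 m
v = √(2gh) = √(2 × 9.81 × 80.0) = 39.6182 m/s
v = 39.6182 m/s / 0.44704 = 88.62 mph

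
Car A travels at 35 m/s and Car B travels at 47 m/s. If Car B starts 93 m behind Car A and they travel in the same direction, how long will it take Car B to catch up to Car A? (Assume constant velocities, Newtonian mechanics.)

Relative speed: v_rel = 47 - 35 = 12 m/s
Time to catch: t = d₀/v_rel = 93/12 = 7.75 s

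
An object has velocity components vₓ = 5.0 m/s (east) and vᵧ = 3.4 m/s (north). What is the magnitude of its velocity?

|v| = √(vₓ² + vᵧ²) = √(5.0² + 3.4²) = √(36.56) = 6.05 m/s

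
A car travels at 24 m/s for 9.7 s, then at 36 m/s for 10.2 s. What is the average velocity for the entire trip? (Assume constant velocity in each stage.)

d₁ = v₁t₁ = 24 × 9.7 = 232.8 m
d₂ = v₂t₂ = 36 × 10.2 = 367.2 m
d_total = 600.0 m, t_total = 19.9 s
v_avg = d_total/t_total = 600.0/19.9 = 30.15 m/s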